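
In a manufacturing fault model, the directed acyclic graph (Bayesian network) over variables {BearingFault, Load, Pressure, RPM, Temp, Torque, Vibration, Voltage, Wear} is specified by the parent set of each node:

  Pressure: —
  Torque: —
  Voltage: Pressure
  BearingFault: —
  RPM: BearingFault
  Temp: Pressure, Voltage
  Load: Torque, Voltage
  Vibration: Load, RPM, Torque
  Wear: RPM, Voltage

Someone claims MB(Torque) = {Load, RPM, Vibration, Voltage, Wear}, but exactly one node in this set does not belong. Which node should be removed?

Wear

A node's Markov blanket = Pa ∪ Ch ∪ (parents of Ch other than the node itself).
Ch(Torque) = {Load, Vibration}.
Torque has no parents.
Co-parents of Torque (other parents of its children):
  Load's other parent is Voltage.
  parents(Vibration) \ {Torque} = {Load, RPM}.
MB(Torque) = {Load, RPM, Vibration, Voltage}.
Wear is neither a parent, child, nor co-parent of Torque, so it does not belong.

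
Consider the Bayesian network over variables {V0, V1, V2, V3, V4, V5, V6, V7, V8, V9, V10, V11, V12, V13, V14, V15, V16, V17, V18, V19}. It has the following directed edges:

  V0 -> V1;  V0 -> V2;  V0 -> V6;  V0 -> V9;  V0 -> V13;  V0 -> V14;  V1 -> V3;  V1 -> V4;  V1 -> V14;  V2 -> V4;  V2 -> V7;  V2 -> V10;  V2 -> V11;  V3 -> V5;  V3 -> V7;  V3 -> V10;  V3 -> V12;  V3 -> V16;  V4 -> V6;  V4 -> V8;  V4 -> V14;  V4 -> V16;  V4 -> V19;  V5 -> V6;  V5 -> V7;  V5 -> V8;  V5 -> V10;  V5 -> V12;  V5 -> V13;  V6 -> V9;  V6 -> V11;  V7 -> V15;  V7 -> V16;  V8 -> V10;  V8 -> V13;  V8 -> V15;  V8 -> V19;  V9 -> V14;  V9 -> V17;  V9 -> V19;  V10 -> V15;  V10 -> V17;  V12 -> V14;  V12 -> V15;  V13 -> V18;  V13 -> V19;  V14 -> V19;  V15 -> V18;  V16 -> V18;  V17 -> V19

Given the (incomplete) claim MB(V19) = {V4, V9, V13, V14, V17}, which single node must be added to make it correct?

Ch(V19) = {}.
Pa(V19) = {V4, V8, V9, V13, V14, V17}.
V19 has no children, so there are no co-parents.
MB(V19) = {V4, V8, V9, V13, V14, V17}.
Comparing with the claimed set, V8 is missing.

V8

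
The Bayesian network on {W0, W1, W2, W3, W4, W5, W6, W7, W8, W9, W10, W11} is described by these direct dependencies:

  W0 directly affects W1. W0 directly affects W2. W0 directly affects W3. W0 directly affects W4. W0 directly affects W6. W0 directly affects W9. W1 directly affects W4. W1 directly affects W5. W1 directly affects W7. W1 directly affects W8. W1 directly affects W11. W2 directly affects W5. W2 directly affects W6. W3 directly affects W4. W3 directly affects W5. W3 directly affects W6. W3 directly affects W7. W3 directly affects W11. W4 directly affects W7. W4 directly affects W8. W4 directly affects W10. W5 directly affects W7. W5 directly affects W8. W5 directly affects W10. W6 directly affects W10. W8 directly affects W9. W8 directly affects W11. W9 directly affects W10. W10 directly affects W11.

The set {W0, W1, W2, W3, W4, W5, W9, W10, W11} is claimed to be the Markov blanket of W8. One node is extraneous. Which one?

Recall MB(v) = parents ∪ children ∪ spouses, where spouses are the other parents of v's children.
W8's parents: W1, W4, W5.
W8 has children W9, W11.
For each child, the remaining parents (spouses of W8):
  W9 also has parent W0.
  W11 also has parents W1, W3, W10.
MB(W8) = {W0, W1, W3, W4, W5, W9, W10, W11}.
W2 is neither a parent, child, nor co-parent of W8, so it does not belong.

W2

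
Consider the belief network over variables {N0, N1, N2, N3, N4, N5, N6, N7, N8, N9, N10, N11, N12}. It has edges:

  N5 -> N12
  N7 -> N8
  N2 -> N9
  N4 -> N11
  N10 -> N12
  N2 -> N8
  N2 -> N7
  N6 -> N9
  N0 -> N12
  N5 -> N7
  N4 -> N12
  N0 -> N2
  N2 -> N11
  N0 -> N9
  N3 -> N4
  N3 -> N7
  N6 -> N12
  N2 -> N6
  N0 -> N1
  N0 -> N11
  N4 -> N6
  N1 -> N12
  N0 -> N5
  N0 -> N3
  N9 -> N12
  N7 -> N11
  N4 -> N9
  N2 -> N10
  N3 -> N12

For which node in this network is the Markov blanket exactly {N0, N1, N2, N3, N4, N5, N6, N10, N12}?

The target node must have every member of {N0, N1, N2, N3, N4, N5, N6, N10, N12} as a parent, child, or co-parent, and no others.
Parents of N9: N0, N2, N4, N6; children: N12; co-parents: N0, N1, N3, N4, N5, N6, N10.
These exactly cover the given set, so the node is N9.

N9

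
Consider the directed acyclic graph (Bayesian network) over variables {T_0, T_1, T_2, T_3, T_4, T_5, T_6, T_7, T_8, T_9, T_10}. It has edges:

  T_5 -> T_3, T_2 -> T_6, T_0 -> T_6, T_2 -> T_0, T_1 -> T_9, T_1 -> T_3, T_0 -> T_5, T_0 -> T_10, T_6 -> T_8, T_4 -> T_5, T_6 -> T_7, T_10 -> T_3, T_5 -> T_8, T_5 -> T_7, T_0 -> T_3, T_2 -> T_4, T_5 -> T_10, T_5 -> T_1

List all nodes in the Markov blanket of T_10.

Parents of T_10: T_0, T_5.
Children of T_10: T_3.
Parents of each child, excluding T_10:
  T_3's other parents are T_0, T_1, T_5.
MB(T_10) = {T_0, T_1, T_3, T_5}.

{T_0, T_1, T_3, T_5}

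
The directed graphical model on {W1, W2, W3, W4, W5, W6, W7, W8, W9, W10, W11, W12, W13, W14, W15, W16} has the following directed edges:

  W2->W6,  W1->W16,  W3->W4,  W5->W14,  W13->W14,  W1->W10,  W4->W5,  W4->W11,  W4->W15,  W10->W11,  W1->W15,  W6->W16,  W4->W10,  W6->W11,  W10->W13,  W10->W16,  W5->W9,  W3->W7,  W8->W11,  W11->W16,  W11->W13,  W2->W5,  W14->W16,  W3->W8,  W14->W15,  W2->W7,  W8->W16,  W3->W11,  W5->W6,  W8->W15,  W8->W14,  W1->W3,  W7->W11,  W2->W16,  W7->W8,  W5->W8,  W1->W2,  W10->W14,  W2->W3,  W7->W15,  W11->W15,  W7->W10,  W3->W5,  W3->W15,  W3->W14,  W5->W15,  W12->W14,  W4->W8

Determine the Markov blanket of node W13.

{W3, W5, W8, W10, W11, W12, W14}

W13 has parents W10, W11.
W13 has child W14.
For each child, the remaining parents (spouses of W13):
  parents(W14) \ {W13} = {W3, W5, W8, W10, W12}.
MB(W13) = {W3, W5, W8, W10, W11, W12, W14}.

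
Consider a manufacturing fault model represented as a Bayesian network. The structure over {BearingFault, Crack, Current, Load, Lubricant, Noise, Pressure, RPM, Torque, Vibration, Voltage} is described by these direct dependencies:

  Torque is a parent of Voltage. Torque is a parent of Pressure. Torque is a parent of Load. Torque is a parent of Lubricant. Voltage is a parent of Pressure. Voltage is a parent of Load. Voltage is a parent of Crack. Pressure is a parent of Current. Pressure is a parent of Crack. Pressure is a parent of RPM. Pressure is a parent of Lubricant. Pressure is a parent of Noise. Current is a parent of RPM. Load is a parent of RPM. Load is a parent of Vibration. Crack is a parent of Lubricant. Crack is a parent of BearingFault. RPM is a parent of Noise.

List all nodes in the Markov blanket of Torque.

{Crack, Load, Lubricant, Pressure, Voltage}

Recall MB(v) = parents ∪ children ∪ spouses, where spouses are the other parents of v's children.
Parents of Torque: none.
Ch(Torque) = {Load, Lubricant, Pressure, Voltage}.
For each child, the remaining parents (spouses of Torque):
  Voltage has no other parent.
  Pressure also has parent Voltage.
  Load also has parent Voltage.
  parents(Lubricant) \ {Torque} = {Crack, Pressure}.
So the Markov blanket of Torque is {Crack, Load, Lubricant, Pressure, Voltage}.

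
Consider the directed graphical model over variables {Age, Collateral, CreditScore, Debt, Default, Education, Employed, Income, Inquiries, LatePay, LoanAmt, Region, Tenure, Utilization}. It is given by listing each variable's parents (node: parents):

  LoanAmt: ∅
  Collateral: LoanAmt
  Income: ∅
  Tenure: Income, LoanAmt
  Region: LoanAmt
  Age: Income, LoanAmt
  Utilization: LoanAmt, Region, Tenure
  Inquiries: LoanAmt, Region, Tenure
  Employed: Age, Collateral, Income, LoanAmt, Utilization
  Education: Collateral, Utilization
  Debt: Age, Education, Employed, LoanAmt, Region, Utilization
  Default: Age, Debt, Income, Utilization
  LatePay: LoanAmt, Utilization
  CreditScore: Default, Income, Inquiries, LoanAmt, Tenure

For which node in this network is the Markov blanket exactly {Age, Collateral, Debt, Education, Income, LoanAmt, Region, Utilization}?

Employed

The target node must have every member of {Age, Collateral, Debt, Education, Income, LoanAmt, Region, Utilization} as a parent, child, or co-parent, and no others.
Parents of Employed: Age, Collateral, Income, LoanAmt, Utilization; children: Debt; co-parents: Age, Education, LoanAmt, Region, Utilization.
These exactly cover the given set, so the node is Employed.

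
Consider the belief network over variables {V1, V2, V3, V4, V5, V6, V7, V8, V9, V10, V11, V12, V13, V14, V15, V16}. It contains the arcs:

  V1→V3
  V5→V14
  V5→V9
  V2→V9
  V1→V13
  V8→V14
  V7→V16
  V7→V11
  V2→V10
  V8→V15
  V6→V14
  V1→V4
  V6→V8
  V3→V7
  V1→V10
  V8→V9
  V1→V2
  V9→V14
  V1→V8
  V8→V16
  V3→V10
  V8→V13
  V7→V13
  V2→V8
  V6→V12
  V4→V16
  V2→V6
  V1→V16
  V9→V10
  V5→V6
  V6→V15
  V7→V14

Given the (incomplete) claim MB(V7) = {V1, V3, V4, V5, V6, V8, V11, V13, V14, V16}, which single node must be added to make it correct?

Parents of V7: V3.
Ch(V7) = {V11, V13, V14, V16}.
Co-parents of V7 (other parents of its children):
  V11: —
  V13: V1, V8
  V14: V5, V6, V8, V9
  V16: V1, V4, V8
MB(V7) = {V1, V3, V4, V5, V6, V8, V9, V11, V13, V14, V16}.
Comparing with the claimed set, V9 is missing.

V9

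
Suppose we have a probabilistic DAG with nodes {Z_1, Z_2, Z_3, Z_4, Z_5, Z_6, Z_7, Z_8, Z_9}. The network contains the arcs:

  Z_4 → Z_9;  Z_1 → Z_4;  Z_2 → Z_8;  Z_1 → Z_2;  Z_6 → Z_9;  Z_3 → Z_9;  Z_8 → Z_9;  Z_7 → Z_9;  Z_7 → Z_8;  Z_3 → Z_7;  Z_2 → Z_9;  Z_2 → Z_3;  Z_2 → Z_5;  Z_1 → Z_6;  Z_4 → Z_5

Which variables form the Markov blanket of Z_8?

{Z_2, Z_3, Z_4, Z_6, Z_7, Z_9}

The Markov blanket of a node is its parents, its children, and the other parents of its children.
Z_8's parents: Z_2, Z_7.
Ch(Z_8) = {Z_9}.
Co-parents of Z_8 (other parents of its children):
  Z_9: Z_2, Z_3, Z_4, Z_6, Z_7
MB(Z_8) = {Z_2, Z_3, Z_4, Z_6, Z_7, Z_9}.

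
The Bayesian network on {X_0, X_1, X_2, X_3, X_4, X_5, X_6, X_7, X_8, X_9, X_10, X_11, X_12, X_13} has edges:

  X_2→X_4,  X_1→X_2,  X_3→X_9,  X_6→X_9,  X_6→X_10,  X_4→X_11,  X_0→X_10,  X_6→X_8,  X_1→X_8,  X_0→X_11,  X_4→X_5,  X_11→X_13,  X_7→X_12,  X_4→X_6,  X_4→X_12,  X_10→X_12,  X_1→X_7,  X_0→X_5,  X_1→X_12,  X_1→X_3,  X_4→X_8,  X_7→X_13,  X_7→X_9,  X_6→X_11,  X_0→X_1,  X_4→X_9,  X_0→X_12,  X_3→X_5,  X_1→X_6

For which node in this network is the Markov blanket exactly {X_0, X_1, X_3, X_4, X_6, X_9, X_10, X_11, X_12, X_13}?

The target node must have every member of {X_0, X_1, X_3, X_4, X_6, X_9, X_10, X_11, X_12, X_13} as a parent, child, or co-parent, and no others.
Parents of X_7: X_1; children: X_9, X_12, X_13; co-parents: X_0, X_1, X_3, X_4, X_6, X_10, X_11.
These exactly cover the given set, so the node is X_7.

X_7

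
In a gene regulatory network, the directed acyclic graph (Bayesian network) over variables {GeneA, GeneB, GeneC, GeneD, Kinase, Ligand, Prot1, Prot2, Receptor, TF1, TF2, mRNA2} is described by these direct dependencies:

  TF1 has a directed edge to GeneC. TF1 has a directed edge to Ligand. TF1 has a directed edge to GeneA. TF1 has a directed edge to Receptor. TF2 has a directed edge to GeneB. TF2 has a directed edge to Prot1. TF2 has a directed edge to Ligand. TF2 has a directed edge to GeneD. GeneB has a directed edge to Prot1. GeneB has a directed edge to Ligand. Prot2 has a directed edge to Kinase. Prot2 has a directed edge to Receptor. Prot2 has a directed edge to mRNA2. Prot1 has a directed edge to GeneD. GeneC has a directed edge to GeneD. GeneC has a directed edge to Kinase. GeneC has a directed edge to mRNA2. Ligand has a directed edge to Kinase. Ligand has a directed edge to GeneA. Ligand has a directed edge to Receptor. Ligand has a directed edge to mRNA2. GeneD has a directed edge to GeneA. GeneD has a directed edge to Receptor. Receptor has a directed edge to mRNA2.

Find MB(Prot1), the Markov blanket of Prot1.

The Markov blanket of a node is its parents, its children, and the other parents of its children.
Children of Prot1: GeneD.
Pa(Prot1) = {GeneB, TF2}.
Parents of each child, excluding Prot1:
  GeneD also has parents GeneC, TF2.
Taking the union gives {GeneB, GeneC, GeneD, TF2}.

{GeneB, GeneC, GeneD, TF2}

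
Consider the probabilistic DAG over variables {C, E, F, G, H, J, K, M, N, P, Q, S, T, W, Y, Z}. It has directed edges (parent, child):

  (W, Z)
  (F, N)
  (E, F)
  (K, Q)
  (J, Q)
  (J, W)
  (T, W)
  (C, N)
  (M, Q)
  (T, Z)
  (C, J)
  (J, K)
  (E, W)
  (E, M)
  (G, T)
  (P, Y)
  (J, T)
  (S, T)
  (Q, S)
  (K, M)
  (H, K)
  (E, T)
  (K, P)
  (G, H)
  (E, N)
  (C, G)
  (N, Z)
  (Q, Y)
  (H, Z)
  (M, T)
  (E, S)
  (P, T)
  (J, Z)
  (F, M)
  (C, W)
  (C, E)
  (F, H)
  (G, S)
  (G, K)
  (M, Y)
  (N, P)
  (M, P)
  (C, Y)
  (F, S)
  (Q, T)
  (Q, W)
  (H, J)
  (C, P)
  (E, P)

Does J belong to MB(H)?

Yes

J is a child of H.
So J ∈ MB(H).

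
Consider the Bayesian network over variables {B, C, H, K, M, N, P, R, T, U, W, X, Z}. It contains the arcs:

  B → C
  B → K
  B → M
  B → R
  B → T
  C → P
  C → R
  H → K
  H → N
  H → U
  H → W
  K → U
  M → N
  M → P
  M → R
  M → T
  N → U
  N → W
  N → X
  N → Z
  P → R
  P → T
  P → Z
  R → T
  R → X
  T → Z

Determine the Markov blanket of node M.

By definition, MB(M) is built from M's parents, M's children, and the co-parents of M.
M has children N, P, R, T.
M has parent B.
Parents of each child, excluding M:
  N: H
  P: C
  R: B, C, P
  T: B, P, R
MB(M) = {B, C, H, N, P, R, T}.

{B, C, H, N, P, R, T}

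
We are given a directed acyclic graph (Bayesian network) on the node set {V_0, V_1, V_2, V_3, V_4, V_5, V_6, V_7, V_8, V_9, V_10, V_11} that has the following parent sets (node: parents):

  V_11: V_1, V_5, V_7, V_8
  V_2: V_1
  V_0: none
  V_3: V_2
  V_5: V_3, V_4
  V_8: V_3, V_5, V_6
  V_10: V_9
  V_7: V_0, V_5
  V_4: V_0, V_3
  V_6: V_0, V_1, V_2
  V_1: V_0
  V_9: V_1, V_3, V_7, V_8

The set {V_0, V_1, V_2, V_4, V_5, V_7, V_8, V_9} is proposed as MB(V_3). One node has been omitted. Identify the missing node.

V_6

The Markov blanket of a node is its parents, its children, and the other parents of its children.
Pa(V_3) = {V_2}.
V_3's children: V_4, V_5, V_8, V_9.
For each child, the remaining parents (spouses of V_3):
  V_4: V_0
  V_5: V_4
  V_8: V_5, V_6
  V_9: V_1, V_7, V_8
MB(V_3) = {V_0, V_1, V_2, V_4, V_5, V_6, V_7, V_8, V_9}.
Comparing with the claimed set, V_6 is missing.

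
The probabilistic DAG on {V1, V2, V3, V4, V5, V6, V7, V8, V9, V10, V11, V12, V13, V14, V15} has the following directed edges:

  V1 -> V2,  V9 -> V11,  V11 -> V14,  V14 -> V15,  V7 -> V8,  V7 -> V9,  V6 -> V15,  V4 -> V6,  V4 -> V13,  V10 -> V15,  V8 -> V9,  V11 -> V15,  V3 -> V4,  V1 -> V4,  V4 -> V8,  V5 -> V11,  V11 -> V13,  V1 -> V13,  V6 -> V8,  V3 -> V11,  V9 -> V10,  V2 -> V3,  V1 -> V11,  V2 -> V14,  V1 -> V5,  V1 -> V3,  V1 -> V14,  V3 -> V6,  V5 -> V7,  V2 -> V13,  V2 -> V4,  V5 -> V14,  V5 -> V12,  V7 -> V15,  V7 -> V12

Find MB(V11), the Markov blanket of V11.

{V1, V2, V3, V4, V5, V6, V7, V9, V10, V13, V14, V15}

Pa(V11) = {V1, V3, V5, V9}.
V11's children: V13, V14, V15.
For each child, the remaining parents (spouses of V11):
  V13 also has parents V1, V2, V4.
  V14 also has parents V1, V2, V5.
  V15's other parents are V6, V7, V10, V14.
So the Markov blanket of V11 is {V1, V2, V3, V4, V5, V6, V7, V9, V10, V13, V14, V15}.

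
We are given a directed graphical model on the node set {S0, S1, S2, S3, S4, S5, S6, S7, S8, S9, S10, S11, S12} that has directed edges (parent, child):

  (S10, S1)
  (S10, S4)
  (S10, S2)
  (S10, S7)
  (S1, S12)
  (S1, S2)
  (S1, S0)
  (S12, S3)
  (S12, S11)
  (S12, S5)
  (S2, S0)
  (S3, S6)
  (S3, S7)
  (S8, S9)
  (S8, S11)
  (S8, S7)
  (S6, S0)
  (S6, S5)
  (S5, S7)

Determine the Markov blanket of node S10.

{S1, S2, S3, S4, S5, S7, S8}

Recall MB(v) = parents ∪ children ∪ spouses, where spouses are the other parents of v's children.
Parents of S10: none.
S10's children: S1, S2, S4, S7.
Parents of each child, excluding S10:
  S1 has no other parent.
  S4: no additional parents.
  parents(S2) \ {S10} = {S1}.
  S7 also has parents S3, S5, S8.
Union: {} ∪ {S1, S2, S4, S7} ∪ {S1, S3, S5, S8} = {S1, S2, S3, S4, S5, S7, S8}.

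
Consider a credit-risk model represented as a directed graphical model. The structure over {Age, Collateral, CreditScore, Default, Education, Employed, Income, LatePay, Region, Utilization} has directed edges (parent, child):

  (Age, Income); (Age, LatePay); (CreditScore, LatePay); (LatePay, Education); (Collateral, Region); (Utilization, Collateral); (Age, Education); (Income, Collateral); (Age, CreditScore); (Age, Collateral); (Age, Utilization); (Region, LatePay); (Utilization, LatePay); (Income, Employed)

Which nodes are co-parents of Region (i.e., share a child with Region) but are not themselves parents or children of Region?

Children of Region: LatePay.
  LatePay also has parents Age, CreditScore, Utilization.
Excluding nodes already adjacent to Region (Collateral, LatePay), the co-parent-only contribution is {Age, CreditScore, Utilization}.

{Age, CreditScore, Utilization}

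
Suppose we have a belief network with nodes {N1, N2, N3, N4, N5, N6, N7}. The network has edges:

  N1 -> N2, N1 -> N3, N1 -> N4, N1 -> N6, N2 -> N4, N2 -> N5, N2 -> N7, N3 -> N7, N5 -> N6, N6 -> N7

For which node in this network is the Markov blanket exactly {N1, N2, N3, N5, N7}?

The target node must have every member of {N1, N2, N3, N5, N7} as a parent, child, or co-parent, and no others.
Parents of N6: N1, N5; children: N7; co-parents: N2, N3.
These exactly cover the given set, so the node is N6.

N6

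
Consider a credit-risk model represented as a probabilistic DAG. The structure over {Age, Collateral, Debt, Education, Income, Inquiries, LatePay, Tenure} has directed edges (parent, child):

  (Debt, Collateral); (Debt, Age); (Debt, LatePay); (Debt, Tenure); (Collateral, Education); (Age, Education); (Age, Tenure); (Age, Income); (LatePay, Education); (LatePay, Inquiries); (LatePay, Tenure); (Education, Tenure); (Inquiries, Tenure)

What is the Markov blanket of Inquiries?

{Age, Debt, Education, LatePay, Tenure}

Inquiries has child Tenure.
Inquiries's parents: LatePay.
Parents of each child, excluding Inquiries:
  Tenure: Age, Debt, Education, LatePay
Taking the union gives {Age, Debt, Education, LatePay, Tenure}.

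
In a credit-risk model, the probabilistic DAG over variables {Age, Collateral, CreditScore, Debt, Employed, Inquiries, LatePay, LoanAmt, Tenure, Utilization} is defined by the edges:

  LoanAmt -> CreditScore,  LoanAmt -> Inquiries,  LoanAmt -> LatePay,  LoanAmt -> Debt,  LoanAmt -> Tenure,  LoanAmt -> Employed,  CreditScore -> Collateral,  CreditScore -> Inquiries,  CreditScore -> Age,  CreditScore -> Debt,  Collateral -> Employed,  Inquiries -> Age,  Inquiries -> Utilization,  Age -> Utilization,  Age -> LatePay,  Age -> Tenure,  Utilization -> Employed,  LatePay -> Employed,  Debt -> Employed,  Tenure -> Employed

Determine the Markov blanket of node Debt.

{Collateral, CreditScore, Employed, LatePay, LoanAmt, Tenure, Utilization}

The Markov blanket of a node is its parents, its children, and the other parents of its children.
Parents of Debt: CreditScore, LoanAmt.
Debt's children: Employed.
Other parents of Debt's children:
  Employed: Collateral, LatePay, LoanAmt, Tenure, Utilization
Taking the union gives {Collateral, CreditScore, Employed, LatePay, LoanAmt, Tenure, Utilization}.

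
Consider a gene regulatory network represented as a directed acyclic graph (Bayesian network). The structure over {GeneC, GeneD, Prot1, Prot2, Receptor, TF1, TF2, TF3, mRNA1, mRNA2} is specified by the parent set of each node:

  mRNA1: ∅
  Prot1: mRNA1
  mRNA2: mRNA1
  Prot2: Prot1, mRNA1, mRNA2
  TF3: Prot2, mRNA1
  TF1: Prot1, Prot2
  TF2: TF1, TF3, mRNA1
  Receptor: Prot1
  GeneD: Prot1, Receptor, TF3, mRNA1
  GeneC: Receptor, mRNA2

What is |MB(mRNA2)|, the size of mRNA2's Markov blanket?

5

Parents of mRNA2: mRNA1.
mRNA2's children: GeneC, Prot2.
For each child, the remaining parents (spouses of mRNA2):
  Prot2: Prot1, mRNA1
  GeneC: Receptor
MB(mRNA2) = {GeneC, Prot1, Prot2, Receptor, mRNA1}, which has 5 nodes.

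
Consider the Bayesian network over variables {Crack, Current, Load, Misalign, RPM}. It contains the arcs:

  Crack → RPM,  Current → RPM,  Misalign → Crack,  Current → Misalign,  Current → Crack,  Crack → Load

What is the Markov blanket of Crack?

{Current, Load, Misalign, RPM}

Crack has children Load, RPM.
Crack's parents: Current, Misalign.
Other parents of Crack's children:
  parents(RPM) \ {Crack} = {Current}.
  Load has no other parent.
So the Markov blanket of Crack is {Current, Load, Misalign, RPM}.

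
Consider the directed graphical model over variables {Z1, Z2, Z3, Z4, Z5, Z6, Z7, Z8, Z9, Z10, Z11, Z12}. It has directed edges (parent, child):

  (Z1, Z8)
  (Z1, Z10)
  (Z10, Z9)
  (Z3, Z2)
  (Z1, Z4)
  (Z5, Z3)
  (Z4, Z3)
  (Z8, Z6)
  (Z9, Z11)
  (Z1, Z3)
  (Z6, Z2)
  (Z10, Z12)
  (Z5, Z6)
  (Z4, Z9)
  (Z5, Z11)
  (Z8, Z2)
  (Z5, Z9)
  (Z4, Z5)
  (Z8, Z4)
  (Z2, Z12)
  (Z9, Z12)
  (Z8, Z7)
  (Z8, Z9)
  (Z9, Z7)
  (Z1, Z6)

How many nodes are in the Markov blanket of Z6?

5

Z6's children: Z2.
Pa(Z6) = {Z1, Z5, Z8}.
Parents of each child, excluding Z6:
  Z2: Z3, Z8
MB(Z6) = {Z1, Z2, Z3, Z5, Z8}, which has 5 nodes.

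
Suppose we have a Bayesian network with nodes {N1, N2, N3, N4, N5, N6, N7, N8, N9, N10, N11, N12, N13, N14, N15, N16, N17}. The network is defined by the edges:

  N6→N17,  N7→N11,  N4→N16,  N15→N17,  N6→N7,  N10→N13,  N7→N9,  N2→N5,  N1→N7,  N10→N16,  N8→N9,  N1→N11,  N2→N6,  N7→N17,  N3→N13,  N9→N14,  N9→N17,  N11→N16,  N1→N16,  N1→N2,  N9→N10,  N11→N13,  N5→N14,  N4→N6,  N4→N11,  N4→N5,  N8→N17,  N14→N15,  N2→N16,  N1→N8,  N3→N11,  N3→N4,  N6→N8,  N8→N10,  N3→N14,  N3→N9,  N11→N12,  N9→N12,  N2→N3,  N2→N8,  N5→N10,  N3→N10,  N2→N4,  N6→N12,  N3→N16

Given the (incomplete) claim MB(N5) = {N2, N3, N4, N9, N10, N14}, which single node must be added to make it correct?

N5 has parents N2, N4.
Ch(N5) = {N10, N14}.
Other parents of N5's children:
  parents(N10) \ {N5} = {N3, N8, N9}.
  parents(N14) \ {N5} = {N3, N9}.
MB(N5) = {N2, N3, N4, N8, N9, N10, N14}.
Comparing with the claimed set, N8 is missing.

N8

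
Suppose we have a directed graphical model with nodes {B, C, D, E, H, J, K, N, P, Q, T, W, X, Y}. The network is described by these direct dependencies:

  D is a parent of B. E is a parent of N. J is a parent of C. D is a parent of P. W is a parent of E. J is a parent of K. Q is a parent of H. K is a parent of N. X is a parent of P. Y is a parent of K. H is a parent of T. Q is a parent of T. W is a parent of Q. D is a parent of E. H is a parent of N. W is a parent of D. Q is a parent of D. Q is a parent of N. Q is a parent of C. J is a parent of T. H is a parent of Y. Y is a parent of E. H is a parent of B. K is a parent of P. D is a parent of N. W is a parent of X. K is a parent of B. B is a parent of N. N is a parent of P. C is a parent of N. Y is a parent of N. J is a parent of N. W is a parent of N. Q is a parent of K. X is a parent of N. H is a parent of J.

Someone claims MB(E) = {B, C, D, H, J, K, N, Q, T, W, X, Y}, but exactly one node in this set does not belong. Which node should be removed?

E's parents: D, W, Y.
E has child N.
Co-parents of E (other parents of its children):
  parents(N) \ {E} = {B, C, D, H, J, K, Q, W, X, Y}.
MB(E) = {B, C, D, H, J, K, N, Q, W, X, Y}.
T is neither a parent, child, nor co-parent of E, so it does not belong.

T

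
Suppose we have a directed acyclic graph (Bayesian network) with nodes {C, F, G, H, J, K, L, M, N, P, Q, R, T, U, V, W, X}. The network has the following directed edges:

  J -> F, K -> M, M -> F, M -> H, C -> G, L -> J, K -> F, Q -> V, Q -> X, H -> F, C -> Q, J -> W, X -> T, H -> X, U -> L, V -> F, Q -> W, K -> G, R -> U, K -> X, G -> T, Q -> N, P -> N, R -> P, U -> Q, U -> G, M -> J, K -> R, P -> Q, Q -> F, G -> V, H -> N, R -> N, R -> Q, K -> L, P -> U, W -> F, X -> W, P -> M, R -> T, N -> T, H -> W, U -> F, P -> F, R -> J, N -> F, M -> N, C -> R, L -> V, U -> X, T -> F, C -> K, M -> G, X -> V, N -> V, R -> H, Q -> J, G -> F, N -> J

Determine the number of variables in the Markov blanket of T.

14

Ch(T) = {F}.
T's parents: G, N, R, X.
Other parents of T's children:
  F: G, H, J, K, M, N, P, Q, U, V, W
MB(T) = {F, G, H, J, K, M, N, P, Q, R, U, V, W, X}, which has 14 nodes.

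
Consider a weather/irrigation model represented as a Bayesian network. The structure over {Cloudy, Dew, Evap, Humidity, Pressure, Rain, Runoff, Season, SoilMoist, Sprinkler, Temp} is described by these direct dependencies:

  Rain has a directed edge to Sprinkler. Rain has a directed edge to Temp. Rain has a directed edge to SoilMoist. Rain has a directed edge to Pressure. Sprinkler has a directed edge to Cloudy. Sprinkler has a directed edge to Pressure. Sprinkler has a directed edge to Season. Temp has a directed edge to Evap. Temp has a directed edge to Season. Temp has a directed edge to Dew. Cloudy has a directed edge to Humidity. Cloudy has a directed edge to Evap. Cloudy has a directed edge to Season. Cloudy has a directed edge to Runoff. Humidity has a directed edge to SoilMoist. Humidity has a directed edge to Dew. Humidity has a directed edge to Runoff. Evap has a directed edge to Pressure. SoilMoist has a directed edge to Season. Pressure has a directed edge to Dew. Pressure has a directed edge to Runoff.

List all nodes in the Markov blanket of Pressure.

{Cloudy, Dew, Evap, Humidity, Rain, Runoff, Sprinkler, Temp}

The Markov blanket of a node is its parents, its children, and the other parents of its children.
Children of Pressure: Dew, Runoff.
Pressure's parents: Evap, Rain, Sprinkler.
Parents of each child, excluding Pressure:
  Dew's other parents are Humidity, Temp.
  Runoff also has parents Cloudy, Humidity.
MB(Pressure) = {Cloudy, Dew, Evap, Humidity, Rain, Runoff, Sprinkler, Temp}.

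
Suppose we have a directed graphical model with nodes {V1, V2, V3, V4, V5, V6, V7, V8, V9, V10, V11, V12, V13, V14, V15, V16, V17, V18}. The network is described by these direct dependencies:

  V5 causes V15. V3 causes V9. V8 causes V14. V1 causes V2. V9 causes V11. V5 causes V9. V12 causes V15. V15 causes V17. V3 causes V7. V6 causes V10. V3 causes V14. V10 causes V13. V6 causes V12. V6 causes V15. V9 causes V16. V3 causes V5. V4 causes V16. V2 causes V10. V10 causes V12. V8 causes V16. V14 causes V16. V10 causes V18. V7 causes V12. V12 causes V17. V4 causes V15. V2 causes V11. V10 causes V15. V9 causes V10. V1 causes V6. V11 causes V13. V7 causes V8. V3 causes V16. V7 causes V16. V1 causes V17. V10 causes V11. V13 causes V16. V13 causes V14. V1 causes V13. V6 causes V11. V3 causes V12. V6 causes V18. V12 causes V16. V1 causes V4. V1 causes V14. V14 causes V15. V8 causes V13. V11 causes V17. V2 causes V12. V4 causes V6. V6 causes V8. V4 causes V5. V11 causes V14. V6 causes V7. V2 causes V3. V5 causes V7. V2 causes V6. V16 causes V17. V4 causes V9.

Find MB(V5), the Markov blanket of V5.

V5 has parents V3, V4.
V5 has children V7, V9, V15.
Parents of each child, excluding V5:
  V7's other parents are V3, V6.
  parents(V9) \ {V5} = {V3, V4}.
  V15 also has parents V4, V6, V10, V12, V14.
Taking the union gives {V3, V4, V6, V7, V9, V10, V12, V14, V15}.

{V3, V4, V6, V7, V9, V10, V12, V14, V15}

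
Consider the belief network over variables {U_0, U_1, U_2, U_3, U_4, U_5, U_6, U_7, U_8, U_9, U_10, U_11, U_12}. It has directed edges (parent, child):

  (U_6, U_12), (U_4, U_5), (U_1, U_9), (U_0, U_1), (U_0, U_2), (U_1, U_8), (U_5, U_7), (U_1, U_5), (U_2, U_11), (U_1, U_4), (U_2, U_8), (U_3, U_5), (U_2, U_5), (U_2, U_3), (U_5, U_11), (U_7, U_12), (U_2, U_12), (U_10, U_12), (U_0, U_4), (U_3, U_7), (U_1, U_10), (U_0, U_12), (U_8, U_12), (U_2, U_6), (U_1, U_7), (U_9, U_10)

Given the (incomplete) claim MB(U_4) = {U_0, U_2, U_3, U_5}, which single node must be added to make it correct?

The Markov blanket of a node is its parents, its children, and the other parents of its children.
Children of U_4: U_5.
Pa(U_4) = {U_0, U_1}.
Co-parents of U_4 (other parents of its children):
  U_5's other parents are U_1, U_2, U_3.
MB(U_4) = {U_0, U_1, U_2, U_3, U_5}.
Comparing with the claimed set, U_1 is missing.

U_1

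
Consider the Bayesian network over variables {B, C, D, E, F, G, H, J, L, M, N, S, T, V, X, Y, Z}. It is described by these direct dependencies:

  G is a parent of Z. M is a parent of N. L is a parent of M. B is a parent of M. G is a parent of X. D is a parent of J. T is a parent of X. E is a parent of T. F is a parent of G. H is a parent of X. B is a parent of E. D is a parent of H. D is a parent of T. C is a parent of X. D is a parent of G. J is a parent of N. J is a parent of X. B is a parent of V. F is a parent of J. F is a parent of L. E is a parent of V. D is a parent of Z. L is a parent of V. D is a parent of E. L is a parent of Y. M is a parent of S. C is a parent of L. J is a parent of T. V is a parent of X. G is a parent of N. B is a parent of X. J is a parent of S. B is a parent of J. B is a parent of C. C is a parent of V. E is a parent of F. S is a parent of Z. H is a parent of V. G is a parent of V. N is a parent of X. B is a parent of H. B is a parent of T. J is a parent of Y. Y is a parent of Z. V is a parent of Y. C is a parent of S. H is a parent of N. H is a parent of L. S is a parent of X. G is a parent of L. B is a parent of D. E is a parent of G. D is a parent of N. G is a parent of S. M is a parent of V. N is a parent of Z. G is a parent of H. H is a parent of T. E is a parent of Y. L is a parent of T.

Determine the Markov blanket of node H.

Recall MB(v) = parents ∪ children ∪ spouses, where spouses are the other parents of v's children.
Ch(H) = {L, N, T, V, X}.
H's parents: B, D, G.
For each child, the remaining parents (spouses of H):
  L also has parents C, F, G.
  N also has parents D, G, J, M.
  parents(T) \ {H} = {B, D, E, J, L}.
  parents(V) \ {H} = {B, C, E, G, L, M}.
  X also has parents B, C, G, J, N, S, T, V.
Taking the union gives {B, C, D, E, F, G, J, L, M, N, S, T, V, X}.

{B, C, D, E, F, G, J, L, M, N, S, T, V, X}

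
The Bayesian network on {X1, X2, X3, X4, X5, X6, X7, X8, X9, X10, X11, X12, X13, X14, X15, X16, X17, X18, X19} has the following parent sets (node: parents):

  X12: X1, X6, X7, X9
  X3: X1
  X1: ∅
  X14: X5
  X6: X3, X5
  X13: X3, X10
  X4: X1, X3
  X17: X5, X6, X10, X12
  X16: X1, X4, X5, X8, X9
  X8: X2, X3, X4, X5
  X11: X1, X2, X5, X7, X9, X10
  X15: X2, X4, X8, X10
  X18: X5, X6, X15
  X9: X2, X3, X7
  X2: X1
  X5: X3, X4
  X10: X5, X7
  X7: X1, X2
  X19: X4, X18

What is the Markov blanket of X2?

By definition, MB(X2) is built from X2's parents, X2's children, and the co-parents of X2.
Children of X2: X7, X8, X9, X11, X15.
X2's parents: X1.
Other parents of X2's children:
  X7: X1
  X8: X3, X4, X5
  X9: X3, X7
  X11: X1, X5, X7, X9, X10
  X15: X4, X8, X10
Taking the union gives {X1, X3, X4, X5, X7, X8, X9, X10, X11, X15}.

{X1, X3, X4, X5, X7, X8, X9, X10, X11, X15}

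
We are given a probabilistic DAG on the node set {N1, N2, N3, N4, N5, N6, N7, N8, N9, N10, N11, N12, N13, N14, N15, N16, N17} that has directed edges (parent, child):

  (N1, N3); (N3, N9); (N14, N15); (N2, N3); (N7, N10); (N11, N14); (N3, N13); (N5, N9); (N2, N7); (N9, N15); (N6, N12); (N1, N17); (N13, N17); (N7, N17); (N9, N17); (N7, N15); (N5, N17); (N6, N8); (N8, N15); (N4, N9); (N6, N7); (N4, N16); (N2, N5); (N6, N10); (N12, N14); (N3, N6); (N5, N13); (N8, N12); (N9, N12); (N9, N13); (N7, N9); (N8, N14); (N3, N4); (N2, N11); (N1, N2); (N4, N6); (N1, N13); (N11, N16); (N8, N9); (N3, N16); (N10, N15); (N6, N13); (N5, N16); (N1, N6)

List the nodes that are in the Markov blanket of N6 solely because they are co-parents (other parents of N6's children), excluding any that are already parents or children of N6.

{N2, N5, N9}

Children of N6: N7, N8, N10, N12, N13.
  N7: N2
  N8: —
  N10: N7
  N12: N8, N9
  N13: N1, N3, N5, N9
Excluding nodes already adjacent to N6 (N1, N3, N4, N7, N8, N10, N12, N13), the co-parent-only contribution is {N2, N5, N9}.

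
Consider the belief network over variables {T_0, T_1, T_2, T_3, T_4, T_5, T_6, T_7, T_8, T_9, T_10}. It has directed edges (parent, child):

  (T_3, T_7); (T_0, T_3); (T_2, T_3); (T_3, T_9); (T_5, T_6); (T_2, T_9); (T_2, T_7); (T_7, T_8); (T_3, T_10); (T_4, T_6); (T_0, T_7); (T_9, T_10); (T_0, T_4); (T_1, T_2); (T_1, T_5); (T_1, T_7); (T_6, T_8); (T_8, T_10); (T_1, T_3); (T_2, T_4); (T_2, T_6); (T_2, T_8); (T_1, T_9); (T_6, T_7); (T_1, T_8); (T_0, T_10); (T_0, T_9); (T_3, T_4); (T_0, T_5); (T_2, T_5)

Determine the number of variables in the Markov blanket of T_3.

Parents of T_3: T_0, T_1, T_2.
Children of T_3: T_4, T_7, T_9, T_10.
Parents of each child, excluding T_3:
  T_4: T_0, T_2
  T_7: T_0, T_1, T_2, T_6
  T_9: T_0, T_1, T_2
  T_10: T_0, T_8, T_9
MB(T_3) = {T_0, T_1, T_2, T_4, T_6, T_7, T_8, T_9, T_10}, which has 9 nodes.

9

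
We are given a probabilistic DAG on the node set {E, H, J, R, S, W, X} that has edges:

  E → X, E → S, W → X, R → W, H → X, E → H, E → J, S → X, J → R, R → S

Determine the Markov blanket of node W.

Parents of W: R.
W's children: X.
Parents of each child, excluding W:
  X: E, H, S
MB(W) = {E, H, R, S, X}.

{E, H, R, S, X}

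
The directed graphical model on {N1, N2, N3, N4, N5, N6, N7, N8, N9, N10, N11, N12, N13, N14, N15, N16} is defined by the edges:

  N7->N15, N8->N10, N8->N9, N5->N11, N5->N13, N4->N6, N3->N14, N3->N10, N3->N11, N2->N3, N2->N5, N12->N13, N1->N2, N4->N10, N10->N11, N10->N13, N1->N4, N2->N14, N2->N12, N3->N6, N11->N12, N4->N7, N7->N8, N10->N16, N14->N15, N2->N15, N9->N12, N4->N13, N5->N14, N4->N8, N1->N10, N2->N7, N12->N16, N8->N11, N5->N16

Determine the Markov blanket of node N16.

{N5, N10, N12}

Recall MB(v) = parents ∪ children ∪ spouses, where spouses are the other parents of v's children.
Pa(N16) = {N5, N10, N12}.
N16's children: none.
With no children, N16 has no spouses; the co-parent set is empty.
Union: {N5, N10, N12} ∪ {} ∪ {} = {N5, N10, N12}.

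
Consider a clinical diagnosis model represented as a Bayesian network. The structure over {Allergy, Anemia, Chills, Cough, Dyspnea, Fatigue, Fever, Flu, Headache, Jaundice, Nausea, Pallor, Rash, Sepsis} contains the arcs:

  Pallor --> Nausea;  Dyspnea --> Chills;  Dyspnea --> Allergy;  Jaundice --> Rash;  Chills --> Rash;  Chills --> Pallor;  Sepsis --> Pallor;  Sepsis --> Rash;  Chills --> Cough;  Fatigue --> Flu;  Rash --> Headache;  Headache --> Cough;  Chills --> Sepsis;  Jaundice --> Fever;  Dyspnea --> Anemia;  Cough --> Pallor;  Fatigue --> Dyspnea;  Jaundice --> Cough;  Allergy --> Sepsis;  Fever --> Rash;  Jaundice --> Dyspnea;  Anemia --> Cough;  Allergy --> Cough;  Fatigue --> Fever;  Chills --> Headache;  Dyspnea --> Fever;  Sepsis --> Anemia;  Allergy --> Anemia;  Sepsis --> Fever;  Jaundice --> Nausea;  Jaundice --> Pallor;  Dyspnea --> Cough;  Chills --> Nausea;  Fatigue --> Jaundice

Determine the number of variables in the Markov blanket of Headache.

7

By definition, MB(Headache) is built from Headache's parents, Headache's children, and the co-parents of Headache.
Headache's children: Cough.
Headache has parents Chills, Rash.
Other parents of Headache's children:
  Cough also has parents Allergy, Anemia, Chills, Dyspnea, Jaundice.
MB(Headache) = {Allergy, Anemia, Chills, Cough, Dyspnea, Jaundice, Rash}, which has 7 nodes.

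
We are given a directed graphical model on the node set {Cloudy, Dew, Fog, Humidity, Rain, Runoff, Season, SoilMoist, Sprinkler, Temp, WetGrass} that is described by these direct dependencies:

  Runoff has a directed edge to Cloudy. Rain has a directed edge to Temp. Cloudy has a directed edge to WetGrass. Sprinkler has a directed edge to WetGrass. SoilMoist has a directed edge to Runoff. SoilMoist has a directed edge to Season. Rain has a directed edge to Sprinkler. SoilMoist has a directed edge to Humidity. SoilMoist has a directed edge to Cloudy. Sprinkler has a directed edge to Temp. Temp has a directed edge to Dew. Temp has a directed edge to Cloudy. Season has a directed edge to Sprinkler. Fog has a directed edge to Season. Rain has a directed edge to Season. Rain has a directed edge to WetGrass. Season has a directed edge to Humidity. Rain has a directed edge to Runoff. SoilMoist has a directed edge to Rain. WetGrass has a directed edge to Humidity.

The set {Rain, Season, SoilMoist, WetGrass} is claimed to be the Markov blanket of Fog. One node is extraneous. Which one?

WetGrass

By definition, MB(Fog) is built from Fog's parents, Fog's children, and the co-parents of Fog.
Pa(Fog) = {}.
Ch(Fog) = {Season}.
Parents of each child, excluding Fog:
  Season also has parents Rain, SoilMoist.
MB(Fog) = {Rain, Season, SoilMoist}.
WetGrass is neither a parent, child, nor co-parent of Fog, so it does not belong.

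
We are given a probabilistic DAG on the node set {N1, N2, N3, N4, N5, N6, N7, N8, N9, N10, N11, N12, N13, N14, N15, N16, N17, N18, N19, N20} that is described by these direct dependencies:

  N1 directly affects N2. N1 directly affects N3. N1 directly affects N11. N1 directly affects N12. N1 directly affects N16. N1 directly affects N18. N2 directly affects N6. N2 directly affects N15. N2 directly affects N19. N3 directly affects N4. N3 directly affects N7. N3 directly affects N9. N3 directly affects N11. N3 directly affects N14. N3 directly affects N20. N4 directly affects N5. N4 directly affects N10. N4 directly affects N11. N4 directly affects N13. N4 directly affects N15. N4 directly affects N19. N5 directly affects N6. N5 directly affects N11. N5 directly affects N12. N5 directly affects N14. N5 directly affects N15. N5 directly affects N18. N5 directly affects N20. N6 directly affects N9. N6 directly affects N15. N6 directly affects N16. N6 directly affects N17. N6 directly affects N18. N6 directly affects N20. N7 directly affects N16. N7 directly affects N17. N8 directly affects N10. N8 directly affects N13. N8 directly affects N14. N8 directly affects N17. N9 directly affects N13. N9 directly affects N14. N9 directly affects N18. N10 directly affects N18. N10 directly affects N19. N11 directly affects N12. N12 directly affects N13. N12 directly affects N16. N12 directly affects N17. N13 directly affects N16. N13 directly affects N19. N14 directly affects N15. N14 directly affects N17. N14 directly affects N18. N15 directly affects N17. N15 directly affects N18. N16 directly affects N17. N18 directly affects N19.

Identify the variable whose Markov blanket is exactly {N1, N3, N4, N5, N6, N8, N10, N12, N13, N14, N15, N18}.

N9

The target node must have every member of {N1, N3, N4, N5, N6, N8, N10, N12, N13, N14, N15, N18} as a parent, child, or co-parent, and no others.
Parents of N9: N3, N6; children: N13, N14, N18; co-parents: N1, N3, N4, N5, N6, N8, N10, N12, N14, N15.
These exactly cover the given set, so the node is N9.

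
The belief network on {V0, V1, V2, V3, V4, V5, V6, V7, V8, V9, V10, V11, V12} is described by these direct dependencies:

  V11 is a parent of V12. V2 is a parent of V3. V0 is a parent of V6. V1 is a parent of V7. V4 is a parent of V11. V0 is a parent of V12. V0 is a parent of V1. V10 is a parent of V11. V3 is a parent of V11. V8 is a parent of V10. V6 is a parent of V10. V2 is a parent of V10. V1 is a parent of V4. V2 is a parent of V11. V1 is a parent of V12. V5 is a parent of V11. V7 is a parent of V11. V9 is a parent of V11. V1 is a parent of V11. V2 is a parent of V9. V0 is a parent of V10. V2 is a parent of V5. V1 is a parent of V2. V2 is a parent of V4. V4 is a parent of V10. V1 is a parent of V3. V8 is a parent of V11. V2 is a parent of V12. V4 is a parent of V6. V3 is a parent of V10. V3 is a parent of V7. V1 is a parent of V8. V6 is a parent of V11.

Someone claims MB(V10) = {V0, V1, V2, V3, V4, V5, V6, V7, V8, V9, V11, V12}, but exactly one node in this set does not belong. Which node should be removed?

V10's parents: V0, V2, V3, V4, V6, V8.
V10 has child V11.
Co-parents of V10 (other parents of its children):
  V11: V1, V2, V3, V4, V5, V6, V7, V8, V9
MB(V10) = {V0, V1, V2, V3, V4, V5, V6, V7, V8, V9, V11}.
V12 is neither a parent, child, nor co-parent of V10, so it does not belong.

V12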